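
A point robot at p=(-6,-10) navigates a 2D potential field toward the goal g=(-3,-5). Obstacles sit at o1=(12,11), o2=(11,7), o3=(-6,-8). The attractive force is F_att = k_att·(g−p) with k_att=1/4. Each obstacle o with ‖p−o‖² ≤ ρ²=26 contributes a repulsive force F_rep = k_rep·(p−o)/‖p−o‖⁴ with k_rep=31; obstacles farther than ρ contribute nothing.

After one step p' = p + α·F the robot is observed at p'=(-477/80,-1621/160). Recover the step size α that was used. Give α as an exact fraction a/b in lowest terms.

F_att = 1/4·(g−p) = 1/4·(3,5) = (0.7500,1.2500)
o1: d²=765 > ρ²=26 → inactive
o2: d²=578 > ρ²=26 → inactive
o3: d²=4 ≤ ρ²=26; F_rep = 31·(0,-2)/4² = (0.0000,-3.8750)
F = F_att + ΣF_rep = (0.7500,-2.6250)
Δp = p'−p = (0.0375,-0.1313); α = Δx/Fx = (3/80) / (3/4) = 1/20
check: Δy/Fy = (-21/160) / (-21/8) = 1/20 ✓

α = 1/20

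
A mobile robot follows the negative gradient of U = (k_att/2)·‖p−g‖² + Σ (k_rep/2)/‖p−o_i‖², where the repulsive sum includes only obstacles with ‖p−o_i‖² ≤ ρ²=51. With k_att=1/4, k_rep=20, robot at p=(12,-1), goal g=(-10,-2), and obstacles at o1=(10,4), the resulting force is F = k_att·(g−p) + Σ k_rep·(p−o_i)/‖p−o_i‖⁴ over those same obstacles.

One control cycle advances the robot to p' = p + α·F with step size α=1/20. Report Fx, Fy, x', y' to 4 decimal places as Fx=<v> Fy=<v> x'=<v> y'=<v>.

F_att = 1/4·(g−p) = 1/4·(-22,-1) = (-5.5000,-0.2500)
o1: d²=29 ≤ ρ²=51; F_rep = 20·(2,-5)/29² = (0.0476,-0.1189)
F = F_att + ΣF_rep = (-5.4524,-0.3689)
p' = p + 1/20·F = (11.7274,-1.0184)

Fx=-5.4524 Fy=-0.3689 x'=11.7274 y'=-1.0184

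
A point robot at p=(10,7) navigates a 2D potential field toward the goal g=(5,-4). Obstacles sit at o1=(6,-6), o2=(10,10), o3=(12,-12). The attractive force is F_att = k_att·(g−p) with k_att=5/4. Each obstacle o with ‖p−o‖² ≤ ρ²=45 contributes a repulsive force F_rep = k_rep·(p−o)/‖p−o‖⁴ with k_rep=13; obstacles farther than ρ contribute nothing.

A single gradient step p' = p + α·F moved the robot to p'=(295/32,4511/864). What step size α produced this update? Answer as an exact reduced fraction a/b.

α = 1/8

F_att = 5/4·(g−p) = 5/4·(-5,-11) = (-6.2500,-13.7500)
o1: d²=185 > ρ²=45 → inactive
o2: d²=9 ≤ ρ²=45; F_rep = 13·(0,-3)/9² = (0.0000,-0.4815)
o3: d²=365 > ρ²=45 → inactive
F = F_att + ΣF_rep = (-6.2500,-14.2315)
Δp = p'−p = (-0.7812,-1.7789); α = Δx/Fx = (-25/32) / (-25/4) = 1/8
check: Δy/Fy = (-1537/864) / (-1537/108) = 1/8 ✓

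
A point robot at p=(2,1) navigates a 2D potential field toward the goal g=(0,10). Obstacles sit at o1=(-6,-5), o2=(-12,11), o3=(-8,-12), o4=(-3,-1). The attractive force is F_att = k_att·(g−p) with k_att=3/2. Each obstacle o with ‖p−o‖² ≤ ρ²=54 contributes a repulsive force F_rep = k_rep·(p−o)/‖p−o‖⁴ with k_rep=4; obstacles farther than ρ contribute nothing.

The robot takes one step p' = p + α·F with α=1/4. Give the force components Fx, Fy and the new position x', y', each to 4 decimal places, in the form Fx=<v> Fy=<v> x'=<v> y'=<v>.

F_att = 3/2·(g−p) = 3/2·(-2,9) = (-3.0000,13.5000)
o1: d²=100 > ρ²=54 → inactive
o2: d²=296 > ρ²=54 → inactive
o3: d²=269 > ρ²=54 → inactive
o4: d²=29 ≤ ρ²=54; F_rep = 4·(5,2)/29² = (0.0238,0.0095)
F = F_att + ΣF_rep = (-2.9762,13.5095)
p' = p + 1/4·F = (1.2559,4.3774)

Fx=-2.9762 Fy=13.5095 x'=1.2559 y'=4.3774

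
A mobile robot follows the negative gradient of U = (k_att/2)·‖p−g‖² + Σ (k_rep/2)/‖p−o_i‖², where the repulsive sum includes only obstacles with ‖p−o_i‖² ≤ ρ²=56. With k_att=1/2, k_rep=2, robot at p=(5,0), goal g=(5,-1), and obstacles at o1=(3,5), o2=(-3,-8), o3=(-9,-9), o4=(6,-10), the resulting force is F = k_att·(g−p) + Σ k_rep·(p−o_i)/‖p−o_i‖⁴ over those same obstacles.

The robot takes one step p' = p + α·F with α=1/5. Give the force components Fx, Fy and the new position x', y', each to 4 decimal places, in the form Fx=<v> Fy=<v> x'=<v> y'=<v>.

Fx=0.0048 Fy=-0.5119 x'=5.0010 y'=-0.1024

F_att = 1/2·(g−p) = 1/2·(0,-1) = (0.0000,-0.5000)
o1: d²=29 ≤ ρ²=56; F_rep = 2·(2,-5)/29² = (0.0048,-0.0119)
o2: d²=128 > ρ²=56 → inactive
o3: d²=277 > ρ²=56 → inactive
o4: d²=101 > ρ²=56 → inactive
F = F_att + ΣF_rep = (0.0048,-0.5119)
p' = p + 1/5·F = (5.0010,-0.1024)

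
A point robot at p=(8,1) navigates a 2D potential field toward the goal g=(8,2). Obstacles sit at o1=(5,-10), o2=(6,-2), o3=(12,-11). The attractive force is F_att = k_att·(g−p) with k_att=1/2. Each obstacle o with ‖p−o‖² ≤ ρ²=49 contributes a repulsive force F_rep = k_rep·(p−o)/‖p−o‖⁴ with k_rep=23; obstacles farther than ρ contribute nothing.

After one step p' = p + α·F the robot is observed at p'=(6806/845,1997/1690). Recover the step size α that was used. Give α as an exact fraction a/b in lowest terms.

F_att = 1/2·(g−p) = 1/2·(0,1) = (0.0000,0.5000)
o1: d²=130 > ρ²=49 → inactive
o2: d²=13 ≤ ρ²=49; F_rep = 23·(2,3)/13² = (0.2722,0.4083)
o3: d²=160 > ρ²=49 → inactive
F = F_att + ΣF_rep = (0.2722,0.9083)
Δp = p'−p = (0.0544,0.1817); α = Δx/Fx = (46/845) / (46/169) = 1/5
check: Δy/Fy = (307/1690) / (307/338) = 1/5 ✓

α = 1/5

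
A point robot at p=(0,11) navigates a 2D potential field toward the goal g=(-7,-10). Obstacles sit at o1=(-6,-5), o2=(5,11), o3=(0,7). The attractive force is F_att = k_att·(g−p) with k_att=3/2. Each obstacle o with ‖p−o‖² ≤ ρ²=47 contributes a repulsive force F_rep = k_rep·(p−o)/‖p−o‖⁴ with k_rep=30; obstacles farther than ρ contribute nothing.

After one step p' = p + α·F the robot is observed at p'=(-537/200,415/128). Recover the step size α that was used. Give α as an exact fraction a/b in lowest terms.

F_att = 3/2·(g−p) = 3/2·(-7,-21) = (-10.5000,-31.5000)
o1: d²=292 > ρ²=47 → inactive
o2: d²=25 ≤ ρ²=47; F_rep = 30·(-5,0)/25² = (-0.2400,0.0000)
o3: d²=16 ≤ ρ²=47; F_rep = 30·(0,4)/16² = (0.0000,0.4688)
F = F_att + ΣF_rep = (-10.7400,-31.0312)
Δp = p'−p = (-2.6850,-7.7578); α = Δx/Fx = (-537/200) / (-537/50) = 1/4
check: Δy/Fy = (-993/128) / (-993/32) = 1/4 ✓

α = 1/4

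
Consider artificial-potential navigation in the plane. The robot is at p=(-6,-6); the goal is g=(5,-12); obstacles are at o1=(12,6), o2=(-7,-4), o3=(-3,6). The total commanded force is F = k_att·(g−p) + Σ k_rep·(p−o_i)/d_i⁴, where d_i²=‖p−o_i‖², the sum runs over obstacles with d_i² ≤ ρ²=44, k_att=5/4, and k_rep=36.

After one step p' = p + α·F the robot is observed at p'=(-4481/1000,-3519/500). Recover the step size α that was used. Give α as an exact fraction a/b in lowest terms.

F_att = 5/4·(g−p) = 5/4·(11,-6) = (13.7500,-7.5000)
o1: d²=468 > ρ²=44 → inactive
o2: d²=5 ≤ ρ²=44; F_rep = 36·(1,-2)/5² = (1.4400,-2.8800)
o3: d²=153 > ρ²=44 → inactive
F = F_att + ΣF_rep = (15.1900,-10.3800)
Δp = p'−p = (1.5190,-1.0380); α = Δx/Fx = (1519/1000) / (1519/100) = 1/10
check: Δy/Fy = (-519/500) / (-519/50) = 1/10 ✓

α = 1/10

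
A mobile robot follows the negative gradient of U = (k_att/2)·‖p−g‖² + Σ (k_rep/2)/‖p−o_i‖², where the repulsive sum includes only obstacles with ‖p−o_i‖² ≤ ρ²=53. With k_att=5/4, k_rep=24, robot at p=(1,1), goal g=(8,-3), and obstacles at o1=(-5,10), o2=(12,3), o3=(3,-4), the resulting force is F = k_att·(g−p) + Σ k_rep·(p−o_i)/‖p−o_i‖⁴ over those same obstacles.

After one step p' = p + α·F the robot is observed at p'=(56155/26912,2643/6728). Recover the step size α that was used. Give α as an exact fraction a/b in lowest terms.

α = 1/8

F_att = 5/4·(g−p) = 5/4·(7,-4) = (8.7500,-5.0000)
o1: d²=117 > ρ²=53 → inactive
o2: d²=125 > ρ²=53 → inactive
o3: d²=29 ≤ ρ²=53; F_rep = 24·(-2,5)/29² = (-0.0571,0.1427)
F = F_att + ΣF_rep = (8.6929,-4.8573)
Δp = p'−p = (1.0866,-0.6072); α = Δx/Fx = (29243/26912) / (29243/3364) = 1/8
check: Δy/Fy = (-4085/6728) / (-4085/841) = 1/8 ✓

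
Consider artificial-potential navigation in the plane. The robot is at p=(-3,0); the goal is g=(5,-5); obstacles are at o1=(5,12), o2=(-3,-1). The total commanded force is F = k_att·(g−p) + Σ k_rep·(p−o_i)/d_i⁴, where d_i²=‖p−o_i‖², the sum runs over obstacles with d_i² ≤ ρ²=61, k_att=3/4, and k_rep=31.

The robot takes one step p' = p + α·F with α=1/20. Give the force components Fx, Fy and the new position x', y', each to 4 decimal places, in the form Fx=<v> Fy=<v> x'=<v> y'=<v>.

F_att = 3/4·(g−p) = 3/4·(8,-5) = (6.0000,-3.7500)
o1: d²=208 > ρ²=61 → inactive
o2: d²=1 ≤ ρ²=61; F_rep = 31·(0,1)/1² = (0.0000,31.0000)
F = F_att + ΣF_rep = (6.0000,27.2500)
p' = p + 1/20·F = (-2.7000,1.3625)

Fx=6.0000 Fy=27.2500 x'=-2.7000 y'=1.3625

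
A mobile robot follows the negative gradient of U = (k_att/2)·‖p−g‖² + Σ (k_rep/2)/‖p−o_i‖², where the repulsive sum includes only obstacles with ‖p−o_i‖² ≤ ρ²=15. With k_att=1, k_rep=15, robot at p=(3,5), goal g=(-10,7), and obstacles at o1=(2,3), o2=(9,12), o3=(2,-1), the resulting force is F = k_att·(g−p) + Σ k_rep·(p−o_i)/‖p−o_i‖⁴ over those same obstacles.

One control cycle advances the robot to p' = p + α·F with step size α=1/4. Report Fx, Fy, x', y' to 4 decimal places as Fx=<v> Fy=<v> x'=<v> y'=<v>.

F_att = 1·(g−p) = 1·(-13,2) = (-13.0000,2.0000)
o1: d²=5 ≤ ρ²=15; F_rep = 15·(1,2)/5² = (0.6000,1.2000)
o2: d²=85 > ρ²=15 → inactive
o3: d²=37 > ρ²=15 → inactive
F = F_att + ΣF_rep = (-12.4000,3.2000)
p' = p + 1/4·F = (-0.1000,5.8000)

Fx=-12.4000 Fy=3.2000 x'=-0.1000 y'=5.8000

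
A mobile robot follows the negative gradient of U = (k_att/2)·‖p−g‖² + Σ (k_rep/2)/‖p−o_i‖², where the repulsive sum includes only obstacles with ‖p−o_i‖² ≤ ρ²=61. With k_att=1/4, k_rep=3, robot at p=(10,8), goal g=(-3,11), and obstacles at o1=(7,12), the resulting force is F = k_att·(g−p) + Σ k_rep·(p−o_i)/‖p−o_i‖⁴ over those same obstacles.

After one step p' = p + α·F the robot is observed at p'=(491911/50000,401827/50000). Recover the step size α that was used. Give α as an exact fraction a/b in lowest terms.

F_att = 1/4·(g−p) = 1/4·(-13,3) = (-3.2500,0.7500)
o1: d²=25 ≤ ρ²=61; F_rep = 3·(3,-4)/25² = (0.0144,-0.0192)
F = F_att + ΣF_rep = (-3.2356,0.7308)
Δp = p'−p = (-0.1618,0.0365); α = Δx/Fx = (-8089/50000) / (-8089/2500) = 1/20
check: Δy/Fy = (1827/50000) / (1827/2500) = 1/20 ✓

α = 1/20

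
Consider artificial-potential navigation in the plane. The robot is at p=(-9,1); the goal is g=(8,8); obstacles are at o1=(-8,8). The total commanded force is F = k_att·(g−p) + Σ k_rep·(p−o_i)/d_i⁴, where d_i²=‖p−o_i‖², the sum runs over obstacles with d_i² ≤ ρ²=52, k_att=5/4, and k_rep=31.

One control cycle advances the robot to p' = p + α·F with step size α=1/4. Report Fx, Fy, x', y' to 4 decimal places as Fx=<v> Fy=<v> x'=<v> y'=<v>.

Fx=21.2376 Fy=8.6632 x'=-3.6906 y'=3.1658

F_att = 5/4·(g−p) = 5/4·(17,7) = (21.2500,8.7500)
o1: d²=50 ≤ ρ²=52; F_rep = 31·(-1,-7)/50² = (-0.0124,-0.0868)
F = F_att + ΣF_rep = (21.2376,8.6632)
p' = p + 1/4·F = (-3.6906,3.1658)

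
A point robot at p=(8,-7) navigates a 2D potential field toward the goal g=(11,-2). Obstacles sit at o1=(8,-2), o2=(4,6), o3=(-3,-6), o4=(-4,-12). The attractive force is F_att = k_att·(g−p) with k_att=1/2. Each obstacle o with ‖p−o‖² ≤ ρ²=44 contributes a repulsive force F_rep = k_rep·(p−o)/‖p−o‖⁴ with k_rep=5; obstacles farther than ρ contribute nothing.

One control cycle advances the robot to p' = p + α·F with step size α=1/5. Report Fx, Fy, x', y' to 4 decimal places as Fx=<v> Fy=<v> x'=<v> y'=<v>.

F_att = 1/2·(g−p) = 1/2·(3,5) = (1.5000,2.5000)
o1: d²=25 ≤ ρ²=44; F_rep = 5·(0,-5)/25² = (0.0000,-0.0400)
o2: d²=185 > ρ²=44 → inactive
o3: d²=122 > ρ²=44 → inactive
o4: d²=169 > ρ²=44 → inactive
F = F_att + ΣF_rep = (1.5000,2.4600)
p' = p + 1/5·F = (8.3000,-6.5080)

Fx=1.5000 Fy=2.4600 x'=8.3000 y'=-6.5080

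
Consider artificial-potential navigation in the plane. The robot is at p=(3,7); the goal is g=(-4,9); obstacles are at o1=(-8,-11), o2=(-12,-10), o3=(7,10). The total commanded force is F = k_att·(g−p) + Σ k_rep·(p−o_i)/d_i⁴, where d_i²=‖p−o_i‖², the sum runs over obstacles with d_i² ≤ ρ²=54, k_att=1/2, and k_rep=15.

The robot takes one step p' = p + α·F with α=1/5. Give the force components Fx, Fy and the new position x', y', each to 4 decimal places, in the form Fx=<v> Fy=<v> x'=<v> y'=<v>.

F_att = 1/2·(g−p) = 1/2·(-7,2) = (-3.5000,1.0000)
o1: d²=445 > ρ²=54 → inactive
o2: d²=514 > ρ²=54 → inactive
o3: d²=25 ≤ ρ²=54; F_rep = 15·(-4,-3)/25² = (-0.0960,-0.0720)
F = F_att + ΣF_rep = (-3.5960,0.9280)
p' = p + 1/5·F = (2.2808,7.1856)

Fx=-3.5960 Fy=0.9280 x'=2.2808 y'=7.1856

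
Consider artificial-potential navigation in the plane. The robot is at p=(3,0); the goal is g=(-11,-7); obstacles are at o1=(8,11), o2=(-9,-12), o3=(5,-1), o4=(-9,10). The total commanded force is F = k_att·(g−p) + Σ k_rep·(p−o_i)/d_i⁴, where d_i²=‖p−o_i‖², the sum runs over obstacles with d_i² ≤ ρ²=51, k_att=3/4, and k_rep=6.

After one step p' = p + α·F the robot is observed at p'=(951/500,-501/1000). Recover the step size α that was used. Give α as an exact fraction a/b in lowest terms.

α = 1/10

F_att = 3/4·(g−p) = 3/4·(-14,-7) = (-10.5000,-5.2500)
o1: d²=146 > ρ²=51 → inactive
o2: d²=288 > ρ²=51 → inactive
o3: d²=5 ≤ ρ²=51; F_rep = 6·(-2,1)/5² = (-0.4800,0.2400)
o4: d²=244 > ρ²=51 → inactive
F = F_att + ΣF_rep = (-10.9800,-5.0100)
Δp = p'−p = (-1.0980,-0.5010); α = Δx/Fx = (-549/500) / (-549/50) = 1/10
check: Δy/Fy = (-501/1000) / (-501/100) = 1/10 ✓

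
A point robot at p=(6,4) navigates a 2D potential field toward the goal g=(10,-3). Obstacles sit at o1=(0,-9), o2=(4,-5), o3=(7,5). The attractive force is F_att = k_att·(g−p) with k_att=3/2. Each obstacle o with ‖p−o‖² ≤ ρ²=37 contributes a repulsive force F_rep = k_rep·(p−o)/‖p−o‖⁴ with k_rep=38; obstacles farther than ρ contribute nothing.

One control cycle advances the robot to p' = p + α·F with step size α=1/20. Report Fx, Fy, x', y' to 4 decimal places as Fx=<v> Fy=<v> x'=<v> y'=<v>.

F_att = 3/2·(g−p) = 3/2·(4,-7) = (6.0000,-10.5000)
o1: d²=205 > ρ²=37 → inactive
o2: d²=85 > ρ²=37 → inactive
o3: d²=2 ≤ ρ²=37; F_rep = 38·(-1,-1)/2² = (-9.5000,-9.5000)
F = F_att + ΣF_rep = (-3.5000,-20.0000)
p' = p + 1/20·F = (5.8250,3.0000)

Fx=-3.5000 Fy=-20.0000 x'=5.8250 y'=3.0000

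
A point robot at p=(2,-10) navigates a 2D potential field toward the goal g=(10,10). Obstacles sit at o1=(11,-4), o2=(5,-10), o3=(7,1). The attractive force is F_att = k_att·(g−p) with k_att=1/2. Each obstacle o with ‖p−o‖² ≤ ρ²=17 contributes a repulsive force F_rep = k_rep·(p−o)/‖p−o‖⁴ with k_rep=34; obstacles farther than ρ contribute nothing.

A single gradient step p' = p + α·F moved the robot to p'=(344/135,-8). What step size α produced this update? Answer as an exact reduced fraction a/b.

F_att = 1/2·(g−p) = 1/2·(8,20) = (4.0000,10.0000)
o1: d²=117 > ρ²=17 → inactive
o2: d²=9 ≤ ρ²=17; F_rep = 34·(-3,0)/9² = (-1.2593,0.0000)
o3: d²=146 > ρ²=17 → inactive
F = F_att + ΣF_rep = (2.7407,10.0000)
Δp = p'−p = (0.5481,2.0000); α = Δx/Fx = (74/135) / (74/27) = 1/5
check: Δy/Fy = (2) / (10) = 1/5 ✓

α = 1/5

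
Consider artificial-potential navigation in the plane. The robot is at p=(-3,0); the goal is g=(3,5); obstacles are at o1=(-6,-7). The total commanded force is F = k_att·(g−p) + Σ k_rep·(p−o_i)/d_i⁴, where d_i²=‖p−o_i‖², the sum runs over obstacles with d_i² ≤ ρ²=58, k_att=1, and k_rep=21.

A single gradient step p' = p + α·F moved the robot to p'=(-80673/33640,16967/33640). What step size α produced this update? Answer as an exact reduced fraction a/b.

F_att = 1·(g−p) = 1·(6,5) = (6.0000,5.0000)
o1: d²=58 ≤ ρ²=58; F_rep = 21·(3,7)/58² = (0.0187,0.0437)
F = F_att + ΣF_rep = (6.0187,5.0437)
Δp = p'−p = (0.6019,0.5044); α = Δx/Fx = (20247/33640) / (20247/3364) = 1/10
check: Δy/Fy = (16967/33640) / (16967/3364) = 1/10 ✓

α = 1/10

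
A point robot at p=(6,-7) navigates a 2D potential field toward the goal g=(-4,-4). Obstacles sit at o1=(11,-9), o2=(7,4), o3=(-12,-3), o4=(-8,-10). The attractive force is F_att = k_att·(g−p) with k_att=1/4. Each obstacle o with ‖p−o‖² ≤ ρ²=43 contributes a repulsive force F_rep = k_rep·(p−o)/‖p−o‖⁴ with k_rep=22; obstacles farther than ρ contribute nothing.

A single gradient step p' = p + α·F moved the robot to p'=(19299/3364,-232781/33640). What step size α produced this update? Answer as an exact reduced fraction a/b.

α = 1/10

F_att = 1/4·(g−p) = 1/4·(-10,3) = (-2.5000,0.7500)
o1: d²=29 ≤ ρ²=43; F_rep = 22·(-5,2)/29² = (-0.1308,0.0523)
o2: d²=122 > ρ²=43 → inactive
o3: d²=340 > ρ²=43 → inactive
o4: d²=205 > ρ²=43 → inactive
F = F_att + ΣF_rep = (-2.6308,0.8023)
Δp = p'−p = (-0.2631,0.0802); α = Δx/Fx = (-885/3364) / (-4425/1682) = 1/10
check: Δy/Fy = (2699/33640) / (2699/3364) = 1/10 ✓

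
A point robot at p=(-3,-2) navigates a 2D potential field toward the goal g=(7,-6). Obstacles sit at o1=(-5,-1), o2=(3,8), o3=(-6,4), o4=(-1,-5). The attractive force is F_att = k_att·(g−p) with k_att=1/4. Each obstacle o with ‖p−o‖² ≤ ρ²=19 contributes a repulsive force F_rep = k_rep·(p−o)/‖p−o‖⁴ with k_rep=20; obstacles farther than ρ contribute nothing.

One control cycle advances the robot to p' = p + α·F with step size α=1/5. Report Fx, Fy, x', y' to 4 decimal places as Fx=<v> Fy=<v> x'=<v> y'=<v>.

Fx=3.8633 Fy=-1.4450 x'=-2.2273 y'=-2.2890

F_att = 1/4·(g−p) = 1/4·(10,-4) = (2.5000,-1.0000)
o1: d²=5 ≤ ρ²=19; F_rep = 20·(2,-1)/5² = (1.6000,-0.8000)
o2: d²=136 > ρ²=19 → inactive
o3: d²=45 > ρ²=19 → inactive
o4: d²=13 ≤ ρ²=19; F_rep = 20·(-2,3)/13² = (-0.2367,0.3550)
F = F_att + ΣF_rep = (3.8633,-1.4450)
p' = p + 1/5·F = (-2.2273,-2.2890)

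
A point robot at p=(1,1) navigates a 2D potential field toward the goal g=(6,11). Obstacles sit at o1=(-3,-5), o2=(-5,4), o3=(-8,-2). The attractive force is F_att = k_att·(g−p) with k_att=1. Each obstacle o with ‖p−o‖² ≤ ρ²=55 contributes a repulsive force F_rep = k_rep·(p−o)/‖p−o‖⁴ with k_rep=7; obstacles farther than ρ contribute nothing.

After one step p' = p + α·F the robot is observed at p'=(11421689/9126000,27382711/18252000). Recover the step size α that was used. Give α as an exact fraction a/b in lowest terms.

α = 1/20

F_att = 1·(g−p) = 1·(5,10) = (5.0000,10.0000)
o1: d²=52 ≤ ρ²=55; F_rep = 7·(4,6)/52² = (0.0104,0.0155)
o2: d²=45 ≤ ρ²=55; F_rep = 7·(6,-3)/45² = (0.0207,-0.0104)
o3: d²=90 > ρ²=55 → inactive
F = F_att + ΣF_rep = (5.0311,10.0052)
Δp = p'−p = (0.2516,0.5003); α = Δx/Fx = (2295689/9126000) / (2295689/456300) = 1/20
check: Δy/Fy = (9130711/18252000) / (9130711/912600) = 1/20 ✓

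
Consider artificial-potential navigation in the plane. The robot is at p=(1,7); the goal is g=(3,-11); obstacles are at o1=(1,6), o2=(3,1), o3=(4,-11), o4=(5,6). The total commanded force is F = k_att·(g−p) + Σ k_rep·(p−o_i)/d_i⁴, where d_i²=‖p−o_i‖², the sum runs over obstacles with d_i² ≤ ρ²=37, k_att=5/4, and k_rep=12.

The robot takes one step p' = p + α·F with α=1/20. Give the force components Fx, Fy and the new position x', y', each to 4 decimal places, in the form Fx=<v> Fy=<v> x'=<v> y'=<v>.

F_att = 5/4·(g−p) = 5/4·(2,-18) = (2.5000,-22.5000)
o1: d²=1 ≤ ρ²=37; F_rep = 12·(0,1)/1² = (0.0000,12.0000)
o2: d²=40 > ρ²=37 → inactive
o3: d²=333 > ρ²=37 → inactive
o4: d²=17 ≤ ρ²=37; F_rep = 12·(-4,1)/17² = (-0.1661,0.0415)
F = F_att + ΣF_rep = (2.3339,-10.4585)
p' = p + 1/20·F = (1.1167,6.4771)

Fx=2.3339 Fy=-10.4585 x'=1.1167 y'=6.4771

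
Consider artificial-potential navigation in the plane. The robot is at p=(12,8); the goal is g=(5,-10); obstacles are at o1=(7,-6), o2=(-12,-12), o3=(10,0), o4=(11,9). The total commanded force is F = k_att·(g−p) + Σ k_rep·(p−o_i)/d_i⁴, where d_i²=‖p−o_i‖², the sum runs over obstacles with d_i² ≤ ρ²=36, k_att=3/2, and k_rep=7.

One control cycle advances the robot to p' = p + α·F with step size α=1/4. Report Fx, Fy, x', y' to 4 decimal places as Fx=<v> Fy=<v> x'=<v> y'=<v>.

Fx=-8.7500 Fy=-28.7500 x'=9.8125 y'=0.8125

F_att = 3/2·(g−p) = 3/2·(-7,-18) = (-10.5000,-27.0000)
o1: d²=221 > ρ²=36 → inactive
o2: d²=976 > ρ²=36 → inactive
o3: d²=68 > ρ²=36 → inactive
o4: d²=2 ≤ ρ²=36; F_rep = 7·(1,-1)/2² = (1.7500,-1.7500)
F = F_att + ΣF_rep = (-8.7500,-28.7500)
p' = p + 1/4·F = (9.8125,0.8125)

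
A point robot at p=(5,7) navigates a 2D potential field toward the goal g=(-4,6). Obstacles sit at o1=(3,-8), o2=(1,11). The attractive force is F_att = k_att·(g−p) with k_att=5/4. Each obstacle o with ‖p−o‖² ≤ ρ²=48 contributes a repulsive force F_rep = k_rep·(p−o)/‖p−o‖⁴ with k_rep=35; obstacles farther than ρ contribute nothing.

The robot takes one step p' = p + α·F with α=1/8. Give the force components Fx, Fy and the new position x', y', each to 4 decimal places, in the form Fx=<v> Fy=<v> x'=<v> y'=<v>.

F_att = 5/4·(g−p) = 5/4·(-9,-1) = (-11.2500,-1.2500)
o1: d²=229 > ρ²=48 → inactive
o2: d²=32 ≤ ρ²=48; F_rep = 35·(4,-4)/32² = (0.1367,-0.1367)
F = F_att + ΣF_rep = (-11.1133,-1.3867)
p' = p + 1/8·F = (3.6108,6.8267)

Fx=-11.1133 Fy=-1.3867 x'=3.6108 y'=6.8267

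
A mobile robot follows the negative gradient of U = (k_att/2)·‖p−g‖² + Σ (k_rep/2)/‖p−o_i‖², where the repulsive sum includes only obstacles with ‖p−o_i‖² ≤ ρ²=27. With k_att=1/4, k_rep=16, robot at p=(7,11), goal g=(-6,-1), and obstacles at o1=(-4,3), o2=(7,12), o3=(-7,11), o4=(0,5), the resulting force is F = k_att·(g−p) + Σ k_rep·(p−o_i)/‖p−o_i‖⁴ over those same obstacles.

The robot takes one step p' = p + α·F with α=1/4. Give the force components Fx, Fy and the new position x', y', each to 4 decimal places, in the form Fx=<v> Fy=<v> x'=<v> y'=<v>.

F_att = 1/4·(g−p) = 1/4·(-13,-12) = (-3.2500,-3.0000)
o1: d²=185 > ρ²=27 → inactive
o2: d²=1 ≤ ρ²=27; F_rep = 16·(0,-1)/1² = (0.0000,-16.0000)
o3: d²=196 > ρ²=27 → inactive
o4: d²=85 > ρ²=27 → inactive
F = F_att + ΣF_rep = (-3.2500,-19.0000)
p' = p + 1/4·F = (6.1875,6.2500)

Fx=-3.2500 Fy=-19.0000 x'=6.1875 y'=6.2500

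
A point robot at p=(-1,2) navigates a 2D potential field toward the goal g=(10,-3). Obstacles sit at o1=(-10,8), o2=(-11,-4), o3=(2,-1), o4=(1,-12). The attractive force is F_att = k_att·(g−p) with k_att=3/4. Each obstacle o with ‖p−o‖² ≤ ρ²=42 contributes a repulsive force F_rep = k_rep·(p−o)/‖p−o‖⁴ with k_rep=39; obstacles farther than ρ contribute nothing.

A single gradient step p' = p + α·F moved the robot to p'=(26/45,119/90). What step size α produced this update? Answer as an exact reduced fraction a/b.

α = 1/5

F_att = 3/4·(g−p) = 3/4·(11,-5) = (8.2500,-3.7500)
o1: d²=117 > ρ²=42 → inactive
o2: d²=136 > ρ²=42 → inactive
o3: d²=18 ≤ ρ²=42; F_rep = 39·(-3,3)/18² = (-0.3611,0.3611)
o4: d²=200 > ρ²=42 → inactive
F = F_att + ΣF_rep = (7.8889,-3.3889)
Δp = p'−p = (1.5778,-0.6778); α = Δx/Fx = (71/45) / (71/9) = 1/5
check: Δy/Fy = (-61/90) / (-61/18) = 1/5 ✓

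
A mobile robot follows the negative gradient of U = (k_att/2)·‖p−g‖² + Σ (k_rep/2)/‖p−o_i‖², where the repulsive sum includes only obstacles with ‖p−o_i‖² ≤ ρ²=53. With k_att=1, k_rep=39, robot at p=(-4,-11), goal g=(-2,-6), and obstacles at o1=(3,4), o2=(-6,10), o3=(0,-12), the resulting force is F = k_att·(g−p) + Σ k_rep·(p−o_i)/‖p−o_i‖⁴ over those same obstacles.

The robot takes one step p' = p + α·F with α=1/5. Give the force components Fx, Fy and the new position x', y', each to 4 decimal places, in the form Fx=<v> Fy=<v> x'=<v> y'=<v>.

F_att = 1·(g−p) = 1·(2,5) = (2.0000,5.0000)
o1: d²=274 > ρ²=53 → inactive
o2: d²=445 > ρ²=53 → inactive
o3: d²=17 ≤ ρ²=53; F_rep = 39·(-4,1)/17² = (-0.5398,0.1349)
F = F_att + ΣF_rep = (1.4602,5.1349)
p' = p + 1/5·F = (-3.7080,-9.9730)

Fx=1.4602 Fy=5.1349 x'=-3.7080 y'=-9.9730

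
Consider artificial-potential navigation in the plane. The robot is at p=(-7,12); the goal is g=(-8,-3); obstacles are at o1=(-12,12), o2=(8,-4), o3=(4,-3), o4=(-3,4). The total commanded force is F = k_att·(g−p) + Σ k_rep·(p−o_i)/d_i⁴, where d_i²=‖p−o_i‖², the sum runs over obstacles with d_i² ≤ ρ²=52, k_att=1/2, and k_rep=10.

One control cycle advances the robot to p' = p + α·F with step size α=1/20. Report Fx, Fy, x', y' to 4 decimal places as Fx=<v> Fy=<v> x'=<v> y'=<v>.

Fx=-0.4200 Fy=-7.5000 x'=-7.0210 y'=11.6250

F_att = 1/2·(g−p) = 1/2·(-1,-15) = (-0.5000,-7.5000)
o1: d²=25 ≤ ρ²=52; F_rep = 10·(5,0)/25² = (0.0800,0.0000)
o2: d²=481 > ρ²=52 → inactive
o3: d²=346 > ρ²=52 → inactive
o4: d²=80 > ρ²=52 → inactive
F = F_att + ΣF_rep = (-0.4200,-7.5000)
p' = p + 1/20·F = (-7.0210,11.6250)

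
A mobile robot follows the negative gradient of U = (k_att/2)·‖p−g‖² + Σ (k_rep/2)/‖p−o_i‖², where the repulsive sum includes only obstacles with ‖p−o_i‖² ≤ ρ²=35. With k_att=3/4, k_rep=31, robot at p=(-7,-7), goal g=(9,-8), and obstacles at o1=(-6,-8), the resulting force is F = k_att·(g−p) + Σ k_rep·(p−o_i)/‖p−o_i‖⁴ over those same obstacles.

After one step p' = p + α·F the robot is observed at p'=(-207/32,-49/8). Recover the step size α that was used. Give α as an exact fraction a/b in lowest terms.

F_att = 3/4·(g−p) = 3/4·(16,-1) = (12.0000,-0.7500)
o1: d²=2 ≤ ρ²=35; F_rep = 31·(-1,1)/2² = (-7.7500,7.7500)
F = F_att + ΣF_rep = (4.2500,7.0000)
Δp = p'−p = (0.5312,0.8750); α = Δx/Fx = (17/32) / (17/4) = 1/8
check: Δy/Fy = (7/8) / (7) = 1/8 ✓

α = 1/8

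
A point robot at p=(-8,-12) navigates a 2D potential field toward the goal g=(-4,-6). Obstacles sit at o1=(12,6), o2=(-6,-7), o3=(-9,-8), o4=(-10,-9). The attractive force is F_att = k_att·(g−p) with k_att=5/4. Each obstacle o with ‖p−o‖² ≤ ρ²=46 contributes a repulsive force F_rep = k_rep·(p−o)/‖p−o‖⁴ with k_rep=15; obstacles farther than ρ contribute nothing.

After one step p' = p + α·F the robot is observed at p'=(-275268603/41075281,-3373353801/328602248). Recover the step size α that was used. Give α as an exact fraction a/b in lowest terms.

α = 1/4

F_att = 5/4·(g−p) = 5/4·(4,6) = (5.0000,7.5000)
o1: d²=724 > ρ²=46 → inactive
o2: d²=29 ≤ ρ²=46; F_rep = 15·(-2,-5)/29² = (-0.0357,-0.0892)
o3: d²=17 ≤ ρ²=46; F_rep = 15·(1,-4)/17² = (0.0519,-0.2076)
o4: d²=13 ≤ ρ²=46; F_rep = 15·(2,-3)/13² = (0.1775,-0.2663)
F = F_att + ΣF_rep = (5.1937,6.9369)
Δp = p'−p = (1.2984,1.7342); α = Δx/Fx = (53333645/41075281) / (213334580/41075281) = 1/4
check: Δy/Fy = (569873175/328602248) / (569873175/82150562) = 1/4 ✓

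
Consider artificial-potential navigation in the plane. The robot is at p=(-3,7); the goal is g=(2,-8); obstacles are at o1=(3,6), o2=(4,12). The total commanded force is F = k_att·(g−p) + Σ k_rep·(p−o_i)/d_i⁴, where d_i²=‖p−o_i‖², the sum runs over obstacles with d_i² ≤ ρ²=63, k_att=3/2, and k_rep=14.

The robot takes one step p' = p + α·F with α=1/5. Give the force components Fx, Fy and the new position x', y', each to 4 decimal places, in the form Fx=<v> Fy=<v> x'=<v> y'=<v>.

F_att = 3/2·(g−p) = 3/2·(5,-15) = (7.5000,-22.5000)
o1: d²=37 ≤ ρ²=63; F_rep = 14·(-6,1)/37² = (-0.0614,0.0102)
o2: d²=74 > ρ²=63 → inactive
F = F_att + ΣF_rep = (7.4386,-22.4898)
p' = p + 1/5·F = (-1.5123,2.5020)

Fx=7.4386 Fy=-22.4898 x'=-1.5123 y'=2.5020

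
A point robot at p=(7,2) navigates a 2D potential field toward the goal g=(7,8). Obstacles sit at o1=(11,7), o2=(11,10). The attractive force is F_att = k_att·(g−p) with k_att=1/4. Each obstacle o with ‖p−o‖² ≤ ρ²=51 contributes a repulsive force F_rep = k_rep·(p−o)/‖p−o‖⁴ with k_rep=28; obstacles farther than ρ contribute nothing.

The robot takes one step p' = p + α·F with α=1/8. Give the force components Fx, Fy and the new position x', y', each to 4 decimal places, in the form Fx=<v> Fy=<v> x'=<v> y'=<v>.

Fx=-0.0666 Fy=1.4167 x'=6.9917 y'=2.1771

F_att = 1/4·(g−p) = 1/4·(0,6) = (0.0000,1.5000)
o1: d²=41 ≤ ρ²=51; F_rep = 28·(-4,-5)/41² = (-0.0666,-0.0833)
o2: d²=80 > ρ²=51 → inactive
F = F_att + ΣF_rep = (-0.0666,1.4167)
p' = p + 1/8·F = (6.9917,2.1771)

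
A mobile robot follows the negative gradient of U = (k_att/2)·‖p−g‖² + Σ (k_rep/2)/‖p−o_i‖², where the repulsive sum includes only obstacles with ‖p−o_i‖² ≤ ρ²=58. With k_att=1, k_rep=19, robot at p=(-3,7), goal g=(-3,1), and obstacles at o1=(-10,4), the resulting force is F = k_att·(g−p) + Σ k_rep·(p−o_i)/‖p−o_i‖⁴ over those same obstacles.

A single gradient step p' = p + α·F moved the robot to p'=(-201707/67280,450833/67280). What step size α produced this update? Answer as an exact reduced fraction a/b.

F_att = 1·(g−p) = 1·(0,-6) = (0.0000,-6.0000)
o1: d²=58 ≤ ρ²=58; F_rep = 19·(7,3)/58² = (0.0395,0.0169)
F = F_att + ΣF_rep = (0.0395,-5.9831)
Δp = p'−p = (0.0020,-0.2992); α = Δx/Fx = (133/67280) / (133/3364) = 1/20
check: Δy/Fy = (-20127/67280) / (-20127/3364) = 1/20 ✓

α = 1/20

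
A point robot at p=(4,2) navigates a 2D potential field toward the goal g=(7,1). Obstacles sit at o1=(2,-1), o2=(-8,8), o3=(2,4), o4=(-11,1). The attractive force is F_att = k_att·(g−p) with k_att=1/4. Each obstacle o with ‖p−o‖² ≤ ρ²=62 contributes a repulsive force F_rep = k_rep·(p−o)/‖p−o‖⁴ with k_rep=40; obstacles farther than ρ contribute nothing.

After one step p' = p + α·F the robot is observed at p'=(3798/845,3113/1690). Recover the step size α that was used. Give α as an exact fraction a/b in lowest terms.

α = 1/5

F_att = 1/4·(g−p) = 1/4·(3,-1) = (0.7500,-0.2500)
o1: d²=13 ≤ ρ²=62; F_rep = 40·(2,3)/13² = (0.4734,0.7101)
o2: d²=180 > ρ²=62 → inactive
o3: d²=8 ≤ ρ²=62; F_rep = 40·(2,-2)/8² = (1.2500,-1.2500)
o4: d²=226 > ρ²=62 → inactive
F = F_att + ΣF_rep = (2.4734,-0.7899)
Δp = p'−p = (0.4947,-0.1580); α = Δx/Fx = (418/845) / (418/169) = 1/5
check: Δy/Fy = (-267/1690) / (-267/338) = 1/5 ✓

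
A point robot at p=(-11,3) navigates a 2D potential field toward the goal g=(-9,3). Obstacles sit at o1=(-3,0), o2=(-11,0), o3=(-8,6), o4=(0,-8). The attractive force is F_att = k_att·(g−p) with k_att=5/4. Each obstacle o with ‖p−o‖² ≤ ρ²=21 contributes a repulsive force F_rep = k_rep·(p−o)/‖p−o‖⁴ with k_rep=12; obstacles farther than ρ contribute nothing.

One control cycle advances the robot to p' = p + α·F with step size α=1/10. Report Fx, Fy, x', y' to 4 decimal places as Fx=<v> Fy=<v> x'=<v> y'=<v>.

Fx=2.3889 Fy=0.3333 x'=-10.7611 y'=3.0333

F_att = 5/4·(g−p) = 5/4·(2,0) = (2.5000,0.0000)
o1: d²=73 > ρ²=21 → inactive
o2: d²=9 ≤ ρ²=21; F_rep = 12·(0,3)/9² = (0.0000,0.4444)
o3: d²=18 ≤ ρ²=21; F_rep = 12·(-3,-3)/18² = (-0.1111,-0.1111)
o4: d²=242 > ρ²=21 → inactive
F = F_att + ΣF_rep = (2.3889,0.3333)
p' = p + 1/10·F = (-10.7611,3.0333)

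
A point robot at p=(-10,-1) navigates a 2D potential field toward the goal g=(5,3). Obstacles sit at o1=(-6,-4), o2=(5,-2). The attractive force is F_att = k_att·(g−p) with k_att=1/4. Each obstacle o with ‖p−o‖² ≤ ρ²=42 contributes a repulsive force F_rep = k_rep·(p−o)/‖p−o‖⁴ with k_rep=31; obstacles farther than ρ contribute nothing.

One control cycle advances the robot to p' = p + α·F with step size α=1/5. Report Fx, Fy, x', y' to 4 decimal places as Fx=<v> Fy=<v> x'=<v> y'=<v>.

Fx=3.5516 Fy=1.1488 x'=-9.2897 y'=-0.7702

F_att = 1/4·(g−p) = 1/4·(15,4) = (3.7500,1.0000)
o1: d²=25 ≤ ρ²=42; F_rep = 31·(-4,3)/25² = (-0.1984,0.1488)
o2: d²=226 > ρ²=42 → inactive
F = F_att + ΣF_rep = (3.5516,1.1488)
p' = p + 1/5·F = (-9.2897,-0.7702)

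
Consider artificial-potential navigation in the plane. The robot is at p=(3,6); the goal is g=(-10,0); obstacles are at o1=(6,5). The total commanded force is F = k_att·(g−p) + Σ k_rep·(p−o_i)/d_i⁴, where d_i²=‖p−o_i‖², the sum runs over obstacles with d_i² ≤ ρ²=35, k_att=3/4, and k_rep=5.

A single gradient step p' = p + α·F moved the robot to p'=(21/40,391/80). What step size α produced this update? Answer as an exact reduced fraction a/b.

α = 1/4

F_att = 3/4·(g−p) = 3/4·(-13,-6) = (-9.7500,-4.5000)
o1: d²=10 ≤ ρ²=35; F_rep = 5·(-3,1)/10² = (-0.1500,0.0500)
F = F_att + ΣF_rep = (-9.9000,-4.4500)
Δp = p'−p = (-2.4750,-1.1125); α = Δx/Fx = (-99/40) / (-99/10) = 1/4
check: Δy/Fy = (-89/80) / (-89/20) = 1/4 ✓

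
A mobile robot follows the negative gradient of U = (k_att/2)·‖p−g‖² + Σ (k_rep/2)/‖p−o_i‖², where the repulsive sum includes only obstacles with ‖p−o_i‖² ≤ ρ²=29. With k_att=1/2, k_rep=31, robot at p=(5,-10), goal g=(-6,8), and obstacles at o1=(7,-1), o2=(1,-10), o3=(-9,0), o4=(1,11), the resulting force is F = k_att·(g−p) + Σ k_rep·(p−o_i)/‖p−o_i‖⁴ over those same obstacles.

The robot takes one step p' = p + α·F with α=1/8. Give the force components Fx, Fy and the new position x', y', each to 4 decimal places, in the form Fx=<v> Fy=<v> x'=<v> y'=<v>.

Fx=-5.0156 Fy=9.0000 x'=4.3730 y'=-8.8750

F_att = 1/2·(g−p) = 1/2·(-11,18) = (-5.5000,9.0000)
o1: d²=85 > ρ²=29 → inactive
o2: d²=16 ≤ ρ²=29; F_rep = 31·(4,0)/16² = (0.4844,0.0000)
o3: d²=296 > ρ²=29 → inactive
o4: d²=457 > ρ²=29 → inactive
F = F_att + ΣF_rep = (-5.0156,9.0000)
p' = p + 1/8·F = (4.3730,-8.8750)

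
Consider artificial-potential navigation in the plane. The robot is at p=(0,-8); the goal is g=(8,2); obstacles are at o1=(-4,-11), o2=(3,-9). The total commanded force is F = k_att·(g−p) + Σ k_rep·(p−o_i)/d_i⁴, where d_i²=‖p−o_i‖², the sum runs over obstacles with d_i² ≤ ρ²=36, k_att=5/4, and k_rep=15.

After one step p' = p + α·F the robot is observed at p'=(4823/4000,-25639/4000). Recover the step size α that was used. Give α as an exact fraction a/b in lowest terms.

F_att = 5/4·(g−p) = 5/4·(8,10) = (10.0000,12.5000)
o1: d²=25 ≤ ρ²=36; F_rep = 15·(4,3)/25² = (0.0960,0.0720)
o2: d²=10 ≤ ρ²=36; F_rep = 15·(-3,1)/10² = (-0.4500,0.1500)
F = F_att + ΣF_rep = (9.6460,12.7220)
Δp = p'−p = (1.2058,1.5902); α = Δx/Fx = (4823/4000) / (4823/500) = 1/8
check: Δy/Fy = (6361/4000) / (6361/500) = 1/8 ✓

α = 1/8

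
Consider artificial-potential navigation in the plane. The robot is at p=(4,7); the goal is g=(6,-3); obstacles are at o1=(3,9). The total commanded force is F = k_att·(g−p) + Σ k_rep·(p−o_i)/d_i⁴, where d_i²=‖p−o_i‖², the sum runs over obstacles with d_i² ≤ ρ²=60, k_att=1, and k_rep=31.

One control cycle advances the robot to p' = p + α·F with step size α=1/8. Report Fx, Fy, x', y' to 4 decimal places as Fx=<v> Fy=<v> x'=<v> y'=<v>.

F_att = 1·(g−p) = 1·(2,-10) = (2.0000,-10.0000)
o1: d²=5 ≤ ρ²=60; F_rep = 31·(1,-2)/5² = (1.2400,-2.4800)
F = F_att + ΣF_rep = (3.2400,-12.4800)
p' = p + 1/8·F = (4.4050,5.4400)

Fx=3.2400 Fy=-12.4800 x'=4.4050 y'=5.4400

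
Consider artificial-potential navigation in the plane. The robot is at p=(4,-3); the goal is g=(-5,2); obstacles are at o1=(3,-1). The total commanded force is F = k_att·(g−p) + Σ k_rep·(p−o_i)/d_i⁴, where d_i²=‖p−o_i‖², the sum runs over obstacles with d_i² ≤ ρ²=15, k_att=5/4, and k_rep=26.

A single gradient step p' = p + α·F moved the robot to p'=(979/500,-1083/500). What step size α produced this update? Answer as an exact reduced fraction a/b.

F_att = 5/4·(g−p) = 5/4·(-9,5) = (-11.2500,6.2500)
o1: d²=5 ≤ ρ²=15; F_rep = 26·(1,-2)/5² = (1.0400,-2.0800)
F = F_att + ΣF_rep = (-10.2100,4.1700)
Δp = p'−p = (-2.0420,0.8340); α = Δx/Fx = (-1021/500) / (-1021/100) = 1/5
check: Δy/Fy = (417/500) / (417/100) = 1/5 ✓

α = 1/5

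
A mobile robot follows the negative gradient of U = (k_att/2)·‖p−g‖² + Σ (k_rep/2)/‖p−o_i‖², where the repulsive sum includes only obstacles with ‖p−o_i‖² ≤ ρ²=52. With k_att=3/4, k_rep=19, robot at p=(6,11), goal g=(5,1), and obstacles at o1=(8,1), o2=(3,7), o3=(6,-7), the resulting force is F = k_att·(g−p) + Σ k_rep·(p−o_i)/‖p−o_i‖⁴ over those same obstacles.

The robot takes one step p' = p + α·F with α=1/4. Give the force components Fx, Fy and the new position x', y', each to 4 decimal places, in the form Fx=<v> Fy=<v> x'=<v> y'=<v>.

F_att = 3/4·(g−p) = 3/4·(-1,-10) = (-0.7500,-7.5000)
o1: d²=104 > ρ²=52 → inactive
o2: d²=25 ≤ ρ²=52; F_rep = 19·(3,4)/25² = (0.0912,0.1216)
o3: d²=324 > ρ²=52 → inactive
F = F_att + ΣF_rep = (-0.6588,-7.3784)
p' = p + 1/4·F = (5.8353,9.1554)

Fx=-0.6588 Fy=-7.3784 x'=5.8353 y'=9.1554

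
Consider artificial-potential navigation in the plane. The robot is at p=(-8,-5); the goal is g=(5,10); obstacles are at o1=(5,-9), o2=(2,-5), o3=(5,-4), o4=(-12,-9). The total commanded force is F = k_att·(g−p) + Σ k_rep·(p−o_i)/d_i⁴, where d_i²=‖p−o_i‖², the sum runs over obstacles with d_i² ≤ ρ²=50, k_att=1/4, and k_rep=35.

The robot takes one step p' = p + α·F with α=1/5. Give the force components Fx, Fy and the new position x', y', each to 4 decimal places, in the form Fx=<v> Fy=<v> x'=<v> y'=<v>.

F_att = 1/4·(g−p) = 1/4·(13,15) = (3.2500,3.7500)
o1: d²=185 > ρ²=50 → inactive
o2: d²=100 > ρ²=50 → inactive
o3: d²=170 > ρ²=50 → inactive
o4: d²=32 ≤ ρ²=50; F_rep = 35·(4,4)/32² = (0.1367,0.1367)
F = F_att + ΣF_rep = (3.3867,3.8867)
p' = p + 1/5·F = (-7.3227,-4.2227)

Fx=3.3867 Fy=3.8867 x'=-7.3227 y'=-4.2227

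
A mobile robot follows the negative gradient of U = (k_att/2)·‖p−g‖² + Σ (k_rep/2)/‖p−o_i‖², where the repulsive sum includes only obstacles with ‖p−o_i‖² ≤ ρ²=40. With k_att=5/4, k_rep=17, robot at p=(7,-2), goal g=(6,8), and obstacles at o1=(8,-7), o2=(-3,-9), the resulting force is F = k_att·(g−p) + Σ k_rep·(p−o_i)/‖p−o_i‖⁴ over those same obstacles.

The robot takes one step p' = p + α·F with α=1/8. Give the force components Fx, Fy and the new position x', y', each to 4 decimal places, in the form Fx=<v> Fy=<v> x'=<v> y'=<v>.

F_att = 5/4·(g−p) = 5/4·(-1,10) = (-1.2500,12.5000)
o1: d²=26 ≤ ρ²=40; F_rep = 17·(-1,5)/26² = (-0.0251,0.1257)
o2: d²=149 > ρ²=40 → inactive
F = F_att + ΣF_rep = (-1.2751,12.6257)
p' = p + 1/8·F = (6.8406,-0.4218)

Fx=-1.2751 Fy=12.6257 x'=6.8406 y'=-0.4218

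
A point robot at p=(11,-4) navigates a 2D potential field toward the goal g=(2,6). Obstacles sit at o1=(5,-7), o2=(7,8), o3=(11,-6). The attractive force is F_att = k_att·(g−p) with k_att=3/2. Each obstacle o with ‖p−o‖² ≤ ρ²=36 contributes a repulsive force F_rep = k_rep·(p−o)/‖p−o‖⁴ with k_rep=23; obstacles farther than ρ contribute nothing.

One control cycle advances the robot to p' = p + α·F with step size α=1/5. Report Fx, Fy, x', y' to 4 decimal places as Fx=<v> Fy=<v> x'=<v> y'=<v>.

F_att = 3/2·(g−p) = 3/2·(-9,10) = (-13.5000,15.0000)
o1: d²=45 > ρ²=36 → inactive
o2: d²=160 > ρ²=36 → inactive
o3: d²=4 ≤ ρ²=36; F_rep = 23·(0,2)/4² = (0.0000,2.8750)
F = F_att + ΣF_rep = (-13.5000,17.8750)
p' = p + 1/5·F = (8.3000,-0.4250)

Fx=-13.5000 Fy=17.8750 x'=8.3000 y'=-0.4250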